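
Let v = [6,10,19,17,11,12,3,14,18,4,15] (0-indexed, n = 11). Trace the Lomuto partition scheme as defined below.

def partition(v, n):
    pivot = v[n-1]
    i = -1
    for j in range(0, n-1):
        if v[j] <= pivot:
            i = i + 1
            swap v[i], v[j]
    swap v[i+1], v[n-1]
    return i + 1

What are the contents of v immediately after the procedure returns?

pivot = v[10] = 15; i = -1
j=0: v[0]=6 ≤ 15 → i=0, swap v[0],v[0] (no change) → [6,10,19,17,11,12,3,14,18,4,15]
j=1: v[1]=10 ≤ 15 → i=1, swap v[1],v[1] (no change) → [6,10,19,17,11,12,3,14,18,4,15]
j=2: v[2]=19 > 15 → no swap
j=3: v[3]=17 > 15 → no swap
j=4: v[4]=11 ≤ 15 → i=2, swap v[2],v[4] → [6,10,11,17,19,12,3,14,18,4,15]
j=5: v[5]=12 ≤ 15 → i=3, swap v[3],v[5] → [6,10,11,12,19,17,3,14,18,4,15]
j=6: v[6]=3 ≤ 15 → i=4, swap v[4],v[6] → [6,10,11,12,3,17,19,14,18,4,15]
j=7: v[7]=14 ≤ 15 → i=5, swap v[5],v[7] → [6,10,11,12,3,14,19,17,18,4,15]
j=8: v[8]=18 > 15 → no swap
j=9: v[9]=4 ≤ 15 → i=6, swap v[6],v[9] → [6,10,11,12,3,14,4,17,18,19,15]
final swap v[7],v[10] → [6,10,11,12,3,14,4,15,18,19,17]; return 7

[6,10,11,12,3,14,4,15,18,19,17]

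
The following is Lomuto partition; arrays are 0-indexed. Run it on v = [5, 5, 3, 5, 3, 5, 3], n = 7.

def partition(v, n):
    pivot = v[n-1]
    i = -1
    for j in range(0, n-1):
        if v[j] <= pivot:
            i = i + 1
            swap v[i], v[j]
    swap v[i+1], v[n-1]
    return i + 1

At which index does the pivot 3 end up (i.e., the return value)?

pivot = v[6] = 3; i = -1
j=0: v[0]=5 > 3 → no swap
j=1: v[1]=5 > 3 → no swap
j=2: v[2]=3 ≤ 3 → i=0, swap v[0],v[2] → [3, 5, 5, 5, 3, 5, 3]
j=3: v[3]=5 > 3 → no swap
j=4: v[4]=3 ≤ 3 → i=1, swap v[1],v[4] → [3, 3, 5, 5, 5, 5, 3]
j=5: v[5]=5 > 3 → no swap
final swap v[2],v[6] → [3, 3, 3, 5, 5, 5, 5]; return 2

2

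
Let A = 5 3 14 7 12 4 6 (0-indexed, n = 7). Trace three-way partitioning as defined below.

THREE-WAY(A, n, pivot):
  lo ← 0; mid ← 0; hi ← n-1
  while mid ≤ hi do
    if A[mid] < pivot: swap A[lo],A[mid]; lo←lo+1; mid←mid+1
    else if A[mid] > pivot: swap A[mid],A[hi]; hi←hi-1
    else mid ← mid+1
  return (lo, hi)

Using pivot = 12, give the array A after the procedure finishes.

5 3 6 7 4 12 14

pivot = 12; lo=0, mid=0, hi=6
A[mid]=5<12: swap A[0],A[0]; lo=1,mid=1 → 5 3 14 7 12 4 6
A[mid]=3<12: swap A[1],A[1]; lo=2,mid=2 → 5 3 14 7 12 4 6
A[mid]=14>12: swap A[2],A[6]; hi=5 → 5 3 6 7 12 4 14
A[mid]=6<12: swap A[2],A[2]; lo=3,mid=3 → 5 3 6 7 12 4 14
A[mid]=7<12: swap A[3],A[3]; lo=4,mid=4 → 5 3 6 7 12 4 14
A[mid]=12=12: mid=5
A[mid]=4<12: swap A[4],A[5]; lo=5,mid=6 → 5 3 6 7 4 12 14
end: lo=5, hi=5; A = 5 3 6 7 4 12 14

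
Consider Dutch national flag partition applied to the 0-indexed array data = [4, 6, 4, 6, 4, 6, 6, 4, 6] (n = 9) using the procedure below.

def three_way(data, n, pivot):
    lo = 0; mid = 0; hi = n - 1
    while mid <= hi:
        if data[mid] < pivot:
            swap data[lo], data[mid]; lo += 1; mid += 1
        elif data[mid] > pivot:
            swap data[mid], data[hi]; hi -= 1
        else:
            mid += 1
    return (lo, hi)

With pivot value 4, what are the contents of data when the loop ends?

pivot = 4; lo=0, mid=0, hi=8
data[mid]=4=4: mid=1
data[mid]=6>4: swap data[1],data[8]; hi=7 → [4, 6, 4, 6, 4, 6, 6, 4, 6]
data[mid]=6>4: swap data[1],data[7]; hi=6 → [4, 4, 4, 6, 4, 6, 6, 6, 6]
data[mid]=4=4: mid=2
data[mid]=4=4: mid=3
data[mid]=6>4: swap data[3],data[6]; hi=5 → [4, 4, 4, 6, 4, 6, 6, 6, 6]
data[mid]=6>4: swap data[3],data[5]; hi=4 → [4, 4, 4, 6, 4, 6, 6, 6, 6]
data[mid]=6>4: swap data[3],data[4]; hi=3 → [4, 4, 4, 4, 6, 6, 6, 6, 6]
data[mid]=4=4: mid=4
end: lo=0, hi=3; data = [4, 4, 4, 4, 6, 6, 6, 6, 6]

[4, 4, 4, 4, 6, 6, 6, 6, 6]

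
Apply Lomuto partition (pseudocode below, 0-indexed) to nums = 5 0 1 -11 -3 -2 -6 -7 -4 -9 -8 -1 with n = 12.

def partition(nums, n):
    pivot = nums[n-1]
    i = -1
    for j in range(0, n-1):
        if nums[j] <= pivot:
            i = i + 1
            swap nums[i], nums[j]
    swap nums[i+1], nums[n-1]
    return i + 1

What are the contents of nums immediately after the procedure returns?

-11 -3 -2 -6 -7 -4 -9 -8 -1 5 0 1

pivot=-1, i=-1
j=0: 5>-1, skip
j=1: 0>-1, skip
j=2: 1>-1, skip
j=3: -11≤-1, i=0, swap(0,3) ⇒ -11 0 1 5 -3 -2 -6 -7 -4 -9 -8 -1
j=4: -3≤-1, i=1, swap(1,4) ⇒ -11 -3 1 5 0 -2 -6 -7 -4 -9 -8 -1
j=5: -2≤-1, i=2, swap(2,5) ⇒ -11 -3 -2 5 0 1 -6 -7 -4 -9 -8 -1
j=6: -6≤-1, i=3, swap(3,6) ⇒ -11 -3 -2 -6 0 1 5 -7 -4 -9 -8 -1
j=7: -7≤-1, i=4, swap(4,7) ⇒ -11 -3 -2 -6 -7 1 5 0 -4 -9 -8 -1
j=8: -4≤-1, i=5, swap(5,8) ⇒ -11 -3 -2 -6 -7 -4 5 0 1 -9 -8 -1
j=9: -9≤-1, i=6, swap(6,9) ⇒ -11 -3 -2 -6 -7 -4 -9 0 1 5 -8 -1
j=10: -8≤-1, i=7, swap(7,10) ⇒ -11 -3 -2 -6 -7 -4 -9 -8 1 5 0 -1
swap(8,11) ⇒ -11 -3 -2 -6 -7 -4 -9 -8 -1 5 0 1; return 8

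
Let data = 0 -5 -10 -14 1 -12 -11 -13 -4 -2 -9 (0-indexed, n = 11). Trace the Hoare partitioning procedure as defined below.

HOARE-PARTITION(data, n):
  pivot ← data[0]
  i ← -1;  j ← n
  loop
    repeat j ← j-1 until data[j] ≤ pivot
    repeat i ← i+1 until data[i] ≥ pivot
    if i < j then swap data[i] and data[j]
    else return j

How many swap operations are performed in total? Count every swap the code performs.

pivot=0
j stops at 10 (-9), i stops at 0 (0); swap ⇒ -9 -5 -10 -14 1 -12 -11 -13 -4 -2 0
j stops at 9 (-2), i stops at 4 (1); swap ⇒ -9 -5 -10 -14 -2 -12 -11 -13 -4 1 0
j stops at 8, i stops at 9; i≥j ⇒ return 8. data=-9 -5 -10 -14 -2 -12 -11 -13 -4 1 0

2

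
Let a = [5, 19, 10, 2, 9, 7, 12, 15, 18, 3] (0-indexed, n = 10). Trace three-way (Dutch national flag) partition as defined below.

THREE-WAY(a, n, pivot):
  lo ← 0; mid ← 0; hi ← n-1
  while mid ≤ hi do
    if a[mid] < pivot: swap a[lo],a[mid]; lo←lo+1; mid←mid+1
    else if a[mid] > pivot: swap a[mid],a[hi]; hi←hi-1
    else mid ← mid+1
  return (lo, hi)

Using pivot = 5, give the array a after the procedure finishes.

pivot = 5; lo=0, mid=0, hi=9
a[mid]=5=5: mid=1
a[mid]=19>5: swap a[1],a[9]; hi=8 → [5, 3, 10, 2, 9, 7, 12, 15, 18, 19]
a[mid]=3<5: swap a[0],a[1]; lo=1,mid=2 → [3, 5, 10, 2, 9, 7, 12, 15, 18, 19]
a[mid]=10>5: swap a[2],a[8]; hi=7 → [3, 5, 18, 2, 9, 7, 12, 15, 10, 19]
a[mid]=18>5: swap a[2],a[7]; hi=6 → [3, 5, 15, 2, 9, 7, 12, 18, 10, 19]
a[mid]=15>5: swap a[2],a[6]; hi=5 → [3, 5, 12, 2, 9, 7, 15, 18, 10, 19]
a[mid]=12>5: swap a[2],a[5]; hi=4 → [3, 5, 7, 2, 9, 12, 15, 18, 10, 19]
a[mid]=7>5: swap a[2],a[4]; hi=3 → [3, 5, 9, 2, 7, 12, 15, 18, 10, 19]
a[mid]=9>5: swap a[2],a[3]; hi=2 → [3, 5, 2, 9, 7, 12, 15, 18, 10, 19]
a[mid]=2<5: swap a[1],a[2]; lo=2,mid=3 → [3, 2, 5, 9, 7, 12, 15, 18, 10, 19]
end: lo=2, hi=2; a = [3, 2, 5, 9, 7, 12, 15, 18, 10, 19]

[3, 2, 5, 9, 7, 12, 15, 18, 10, 19]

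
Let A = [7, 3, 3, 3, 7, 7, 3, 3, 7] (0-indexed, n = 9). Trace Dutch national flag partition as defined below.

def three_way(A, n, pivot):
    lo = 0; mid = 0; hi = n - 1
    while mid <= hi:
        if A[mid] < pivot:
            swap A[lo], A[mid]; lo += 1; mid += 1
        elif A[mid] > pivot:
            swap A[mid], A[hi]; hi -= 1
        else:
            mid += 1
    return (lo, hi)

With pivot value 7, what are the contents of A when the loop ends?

[3, 3, 3, 3, 3, 7, 7, 7, 7]

lo=0 mid=0 hi=8
7=7: mid=1
3<7: swap(0,1), lo=1 mid=2 ⇒ [3, 7, 3, 3, 7, 7, 3, 3, 7]
3<7: swap(1,2), lo=2 mid=3 ⇒ [3, 3, 7, 3, 7, 7, 3, 3, 7]
3<7: swap(2,3), lo=3 mid=4 ⇒ [3, 3, 3, 7, 7, 7, 3, 3, 7]
7=7: mid=5
7=7: mid=6
3<7: swap(3,6), lo=4 mid=7 ⇒ [3, 3, 3, 3, 7, 7, 7, 3, 7]
3<7: swap(4,7), lo=5 mid=8 ⇒ [3, 3, 3, 3, 3, 7, 7, 7, 7]
7=7: mid=9
done. lo=5 hi=8; A=[3, 3, 3, 3, 3, 7, 7, 7, 7]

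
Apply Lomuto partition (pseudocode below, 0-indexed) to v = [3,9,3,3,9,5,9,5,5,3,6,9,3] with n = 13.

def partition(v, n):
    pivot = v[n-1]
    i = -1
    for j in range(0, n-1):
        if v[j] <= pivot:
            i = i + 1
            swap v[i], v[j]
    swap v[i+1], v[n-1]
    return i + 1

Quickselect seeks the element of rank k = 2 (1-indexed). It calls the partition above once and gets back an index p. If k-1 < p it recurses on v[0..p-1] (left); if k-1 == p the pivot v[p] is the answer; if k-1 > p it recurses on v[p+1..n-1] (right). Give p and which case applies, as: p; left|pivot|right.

4; left

pivot=3, i=-1
j=0: 3≤3, i=0, swap(0,0) ⇒ [3,9,3,3,9,5,9,5,5,3,6,9,3]
j=1: 9>3, skip
j=2: 3≤3, i=1, swap(1,2) ⇒ [3,3,9,3,9,5,9,5,5,3,6,9,3]
j=3: 3≤3, i=2, swap(2,3) ⇒ [3,3,3,9,9,5,9,5,5,3,6,9,3]
j=4: 9>3, skip
j=5: 5>3, skip
j=6: 9>3, skip
j=7: 5>3, skip
j=8: 5>3, skip
j=9: 3≤3, i=3, swap(3,9) ⇒ [3,3,3,3,9,5,9,5,5,9,6,9,3]
j=10: 6>3, skip
j=11: 9>3, skip
swap(4,12) ⇒ [3,3,3,3,3,5,9,5,5,9,6,9,9]; return 4
p = 4; k-1 = 1 < 4 ⇒ left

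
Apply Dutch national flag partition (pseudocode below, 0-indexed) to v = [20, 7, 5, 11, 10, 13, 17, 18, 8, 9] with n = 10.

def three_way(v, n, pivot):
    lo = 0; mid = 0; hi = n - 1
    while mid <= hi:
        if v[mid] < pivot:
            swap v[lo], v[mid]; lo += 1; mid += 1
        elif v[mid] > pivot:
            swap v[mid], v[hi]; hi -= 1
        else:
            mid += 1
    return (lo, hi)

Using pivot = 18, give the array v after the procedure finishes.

pivot = 18; lo=0, mid=0, hi=9
v[mid]=20>18: swap v[0],v[9]; hi=8 → [9, 7, 5, 11, 10, 13, 17, 18, 8, 20]
v[mid]=9<18: swap v[0],v[0]; lo=1,mid=1 → [9, 7, 5, 11, 10, 13, 17, 18, 8, 20]
v[mid]=7<18: swap v[1],v[1]; lo=2,mid=2 → [9, 7, 5, 11, 10, 13, 17, 18, 8, 20]
v[mid]=5<18: swap v[2],v[2]; lo=3,mid=3 → [9, 7, 5, 11, 10, 13, 17, 18, 8, 20]
v[mid]=11<18: swap v[3],v[3]; lo=4,mid=4 → [9, 7, 5, 11, 10, 13, 17, 18, 8, 20]
v[mid]=10<18: swap v[4],v[4]; lo=5,mid=5 → [9, 7, 5, 11, 10, 13, 17, 18, 8, 20]
v[mid]=13<18: swap v[5],v[5]; lo=6,mid=6 → [9, 7, 5, 11, 10, 13, 17, 18, 8, 20]
v[mid]=17<18: swap v[6],v[6]; lo=7,mid=7 → [9, 7, 5, 11, 10, 13, 17, 18, 8, 20]
v[mid]=18=18: mid=8
v[mid]=8<18: swap v[7],v[8]; lo=8,mid=9 → [9, 7, 5, 11, 10, 13, 17, 8, 18, 20]
end: lo=8, hi=8; v = [9, 7, 5, 11, 10, 13, 17, 8, 18, 20]

[9, 7, 5, 11, 10, 13, 17, 8, 18, 20]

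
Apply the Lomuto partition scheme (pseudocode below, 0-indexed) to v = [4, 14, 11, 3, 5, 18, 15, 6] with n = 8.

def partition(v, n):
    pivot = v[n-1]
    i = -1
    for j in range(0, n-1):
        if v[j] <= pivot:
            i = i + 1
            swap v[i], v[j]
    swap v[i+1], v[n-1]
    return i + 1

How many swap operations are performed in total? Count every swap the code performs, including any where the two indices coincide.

4

pivot = v[7] = 6; i = -1
j=0: v[0]=4 ≤ 6 → i=0, swap v[0],v[0] (no change) → [4, 14, 11, 3, 5, 18, 15, 6]
j=1: v[1]=14 > 6 → no swap
j=2: v[2]=11 > 6 → no swap
j=3: v[3]=3 ≤ 6 → i=1, swap v[1],v[3] → [4, 3, 11, 14, 5, 18, 15, 6]
j=4: v[4]=5 ≤ 6 → i=2, swap v[2],v[4] → [4, 3, 5, 14, 11, 18, 15, 6]
j=5: v[5]=18 > 6 → no swap
j=6: v[6]=15 > 6 → no swap
final swap v[3],v[7] → [4, 3, 5, 6, 11, 18, 15, 14]; return 3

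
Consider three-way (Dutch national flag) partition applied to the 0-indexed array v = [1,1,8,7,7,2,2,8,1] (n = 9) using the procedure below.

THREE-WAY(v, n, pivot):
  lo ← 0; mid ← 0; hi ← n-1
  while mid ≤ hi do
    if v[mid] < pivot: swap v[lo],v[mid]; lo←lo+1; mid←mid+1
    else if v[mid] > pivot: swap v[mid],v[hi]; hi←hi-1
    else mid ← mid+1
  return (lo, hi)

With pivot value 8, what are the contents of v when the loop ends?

[1,1,7,7,2,2,1,8,8]

lo=0 mid=0 hi=8
1<8: swap(0,0), lo=1 mid=1 ⇒ [1,1,8,7,7,2,2,8,1]
1<8: swap(1,1), lo=2 mid=2 ⇒ [1,1,8,7,7,2,2,8,1]
8=8: mid=3
7<8: swap(2,3), lo=3 mid=4 ⇒ [1,1,7,8,7,2,2,8,1]
7<8: swap(3,4), lo=4 mid=5 ⇒ [1,1,7,7,8,2,2,8,1]
2<8: swap(4,5), lo=5 mid=6 ⇒ [1,1,7,7,2,8,2,8,1]
2<8: swap(5,6), lo=6 mid=7 ⇒ [1,1,7,7,2,2,8,8,1]
8=8: mid=8
1<8: swap(6,8), lo=7 mid=9 ⇒ [1,1,7,7,2,2,1,8,8]
done. lo=7 hi=8; v=[1,1,7,7,2,2,1,8,8]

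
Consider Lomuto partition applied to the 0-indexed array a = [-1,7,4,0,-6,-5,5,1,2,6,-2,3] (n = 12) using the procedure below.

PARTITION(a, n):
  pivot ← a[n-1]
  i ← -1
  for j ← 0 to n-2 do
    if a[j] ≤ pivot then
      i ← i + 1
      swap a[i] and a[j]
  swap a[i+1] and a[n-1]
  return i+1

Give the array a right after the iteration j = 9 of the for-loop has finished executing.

[-1,0,-6,-5,1,2,5,4,7,6,-2,3]

pivot = a[11] = 3; i = -1
j=0: a[0]=-1 ≤ 3 → i=0, swap a[0],a[0] (no change) → [-1,7,4,0,-6,-5,5,1,2,6,-2,3]
j=1: a[1]=7 > 3 → no swap
j=2: a[2]=4 > 3 → no swap
j=3: a[3]=0 ≤ 3 → i=1, swap a[1],a[3] → [-1,0,4,7,-6,-5,5,1,2,6,-2,3]
j=4: a[4]=-6 ≤ 3 → i=2, swap a[2],a[4] → [-1,0,-6,7,4,-5,5,1,2,6,-2,3]
j=5: a[5]=-5 ≤ 3 → i=3, swap a[3],a[5] → [-1,0,-6,-5,4,7,5,1,2,6,-2,3]
j=6: a[6]=5 > 3 → no swap
j=7: a[7]=1 ≤ 3 → i=4, swap a[4],a[7] → [-1,0,-6,-5,1,7,5,4,2,6,-2,3]
j=8: a[8]=2 ≤ 3 → i=5, swap a[5],a[8] → [-1,0,-6,-5,1,2,5,4,7,6,-2,3]
j=9: a[9]=6 > 3 → no swap
(after j=9) a = [-1,0,-6,-5,1,2,5,4,7,6,-2,3]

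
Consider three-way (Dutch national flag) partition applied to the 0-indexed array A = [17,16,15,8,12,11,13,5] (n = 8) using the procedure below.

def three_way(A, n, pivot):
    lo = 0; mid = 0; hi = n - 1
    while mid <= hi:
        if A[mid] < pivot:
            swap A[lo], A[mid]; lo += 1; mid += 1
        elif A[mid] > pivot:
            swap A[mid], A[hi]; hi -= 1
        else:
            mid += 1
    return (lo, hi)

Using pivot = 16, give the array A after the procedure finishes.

pivot = 16; lo=0, mid=0, hi=7
A[mid]=17>16: swap A[0],A[7]; hi=6 → [5,16,15,8,12,11,13,17]
A[mid]=5<16: swap A[0],A[0]; lo=1,mid=1 → [5,16,15,8,12,11,13,17]
A[mid]=16=16: mid=2
A[mid]=15<16: swap A[1],A[2]; lo=2,mid=3 → [5,15,16,8,12,11,13,17]
A[mid]=8<16: swap A[2],A[3]; lo=3,mid=4 → [5,15,8,16,12,11,13,17]
A[mid]=12<16: swap A[3],A[4]; lo=4,mid=5 → [5,15,8,12,16,11,13,17]
A[mid]=11<16: swap A[4],A[5]; lo=5,mid=6 → [5,15,8,12,11,16,13,17]
A[mid]=13<16: swap A[5],A[6]; lo=6,mid=7 → [5,15,8,12,11,13,16,17]
end: lo=6, hi=6; A = [5,15,8,12,11,13,16,17]

[5,15,8,12,11,13,16,17]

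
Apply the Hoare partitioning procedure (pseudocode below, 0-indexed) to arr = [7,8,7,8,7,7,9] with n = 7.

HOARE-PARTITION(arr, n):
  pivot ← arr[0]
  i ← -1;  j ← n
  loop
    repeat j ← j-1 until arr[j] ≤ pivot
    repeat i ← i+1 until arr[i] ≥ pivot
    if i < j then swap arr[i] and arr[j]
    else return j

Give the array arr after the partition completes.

[7,7,7,8,8,7,9]

pivot = arr[0] = 7; i = -1, j = 7
j→5 (arr[5]=7≤7), i→0 (arr[0]=7≥7); i<j, swap → [7,8,7,8,7,7,9]
j→4 (arr[4]=7≤7), i→1 (arr[1]=8≥7); i<j, swap → [7,7,7,8,8,7,9]
j→2, i→2; i≥j, return j=2. arr = [7,7,7,8,8,7,9]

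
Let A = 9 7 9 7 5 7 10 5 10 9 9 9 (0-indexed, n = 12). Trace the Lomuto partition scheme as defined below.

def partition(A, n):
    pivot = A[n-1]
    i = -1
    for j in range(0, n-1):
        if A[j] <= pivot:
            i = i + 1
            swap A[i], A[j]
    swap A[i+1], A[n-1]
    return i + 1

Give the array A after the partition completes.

pivot=9, i=-1
j=0: 9≤9, i=0, swap(0,0) ⇒ 9 7 9 7 5 7 10 5 10 9 9 9
j=1: 7≤9, i=1, swap(1,1) ⇒ 9 7 9 7 5 7 10 5 10 9 9 9
j=2: 9≤9, i=2, swap(2,2) ⇒ 9 7 9 7 5 7 10 5 10 9 9 9
j=3: 7≤9, i=3, swap(3,3) ⇒ 9 7 9 7 5 7 10 5 10 9 9 9
j=4: 5≤9, i=4, swap(4,4) ⇒ 9 7 9 7 5 7 10 5 10 9 9 9
j=5: 7≤9, i=5, swap(5,5) ⇒ 9 7 9 7 5 7 10 5 10 9 9 9
j=6: 10>9, skip
j=7: 5≤9, i=6, swap(6,7) ⇒ 9 7 9 7 5 7 5 10 10 9 9 9
j=8: 10>9, skip
j=9: 9≤9, i=7, swap(7,9) ⇒ 9 7 9 7 5 7 5 9 10 10 9 9
j=10: 9≤9, i=8, swap(8,10) ⇒ 9 7 9 7 5 7 5 9 9 10 10 9
swap(9,11) ⇒ 9 7 9 7 5 7 5 9 9 9 10 10; return 9

9 7 9 7 5 7 5 9 9 9 10 10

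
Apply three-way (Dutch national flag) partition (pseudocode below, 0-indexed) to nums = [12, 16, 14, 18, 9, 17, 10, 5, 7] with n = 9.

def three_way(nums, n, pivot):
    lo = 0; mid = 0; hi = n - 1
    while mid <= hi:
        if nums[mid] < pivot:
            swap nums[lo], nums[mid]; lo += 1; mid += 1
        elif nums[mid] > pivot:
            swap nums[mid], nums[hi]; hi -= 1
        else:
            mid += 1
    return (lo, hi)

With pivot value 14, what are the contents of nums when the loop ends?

lo=0 mid=0 hi=8
12<14: swap(0,0), lo=1 mid=1 ⇒ [12, 16, 14, 18, 9, 17, 10, 5, 7]
16>14: swap(1,8), hi=7 ⇒ [12, 7, 14, 18, 9, 17, 10, 5, 16]
7<14: swap(1,1), lo=2 mid=2 ⇒ [12, 7, 14, 18, 9, 17, 10, 5, 16]
14=14: mid=3
18>14: swap(3,7), hi=6 ⇒ [12, 7, 14, 5, 9, 17, 10, 18, 16]
5<14: swap(2,3), lo=3 mid=4 ⇒ [12, 7, 5, 14, 9, 17, 10, 18, 16]
9<14: swap(3,4), lo=4 mid=5 ⇒ [12, 7, 5, 9, 14, 17, 10, 18, 16]
17>14: swap(5,6), hi=5 ⇒ [12, 7, 5, 9, 14, 10, 17, 18, 16]
10<14: swap(4,5), lo=5 mid=6 ⇒ [12, 7, 5, 9, 10, 14, 17, 18, 16]
done. lo=5 hi=5; nums=[12, 7, 5, 9, 10, 14, 17, 18, 16]

[12, 7, 5, 9, 10, 14, 17, 18, 16]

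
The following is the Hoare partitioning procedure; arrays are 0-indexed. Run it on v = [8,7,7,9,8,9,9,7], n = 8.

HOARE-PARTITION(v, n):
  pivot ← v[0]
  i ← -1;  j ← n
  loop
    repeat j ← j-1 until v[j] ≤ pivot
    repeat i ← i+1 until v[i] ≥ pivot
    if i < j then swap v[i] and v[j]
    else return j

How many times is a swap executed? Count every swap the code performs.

pivot = v[0] = 8; i = -1, j = 8
j→7 (v[7]=7≤8), i→0 (v[0]=8≥8); i<j, swap → [7,7,7,9,8,9,9,8]
j→4 (v[4]=8≤8), i→3 (v[3]=9≥8); i<j, swap → [7,7,7,8,9,9,9,8]
j→3, i→4; i≥j, return j=3. v = [7,7,7,8,9,9,9,8]

2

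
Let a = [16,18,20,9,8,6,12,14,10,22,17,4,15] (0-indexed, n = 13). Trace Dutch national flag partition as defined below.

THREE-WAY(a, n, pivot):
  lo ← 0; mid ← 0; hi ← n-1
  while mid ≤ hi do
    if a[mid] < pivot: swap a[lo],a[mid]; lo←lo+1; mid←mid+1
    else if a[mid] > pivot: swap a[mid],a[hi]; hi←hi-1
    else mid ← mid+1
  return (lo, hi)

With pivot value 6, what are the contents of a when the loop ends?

pivot = 6; lo=0, mid=0, hi=12
a[mid]=16>6: swap a[0],a[12]; hi=11 → [15,18,20,9,8,6,12,14,10,22,17,4,16]
a[mid]=15>6: swap a[0],a[11]; hi=10 → [4,18,20,9,8,6,12,14,10,22,17,15,16]
a[mid]=4<6: swap a[0],a[0]; lo=1,mid=1 → [4,18,20,9,8,6,12,14,10,22,17,15,16]
a[mid]=18>6: swap a[1],a[10]; hi=9 → [4,17,20,9,8,6,12,14,10,22,18,15,16]
a[mid]=17>6: swap a[1],a[9]; hi=8 → [4,22,20,9,8,6,12,14,10,17,18,15,16]
a[mid]=22>6: swap a[1],a[8]; hi=7 → [4,10,20,9,8,6,12,14,22,17,18,15,16]
a[mid]=10>6: swap a[1],a[7]; hi=6 → [4,14,20,9,8,6,12,10,22,17,18,15,16]
a[mid]=14>6: swap a[1],a[6]; hi=5 → [4,12,20,9,8,6,14,10,22,17,18,15,16]
a[mid]=12>6: swap a[1],a[5]; hi=4 → [4,6,20,9,8,12,14,10,22,17,18,15,16]
a[mid]=6=6: mid=2
a[mid]=20>6: swap a[2],a[4]; hi=3 → [4,6,8,9,20,12,14,10,22,17,18,15,16]
a[mid]=8>6: swap a[2],a[3]; hi=2 → [4,6,9,8,20,12,14,10,22,17,18,15,16]
a[mid]=9>6: swap a[2],a[2]; hi=1 → [4,6,9,8,20,12,14,10,22,17,18,15,16]
end: lo=1, hi=1; a = [4,6,9,8,20,12,14,10,22,17,18,15,16]

[4,6,9,8,20,12,14,10,22,17,18,15,16]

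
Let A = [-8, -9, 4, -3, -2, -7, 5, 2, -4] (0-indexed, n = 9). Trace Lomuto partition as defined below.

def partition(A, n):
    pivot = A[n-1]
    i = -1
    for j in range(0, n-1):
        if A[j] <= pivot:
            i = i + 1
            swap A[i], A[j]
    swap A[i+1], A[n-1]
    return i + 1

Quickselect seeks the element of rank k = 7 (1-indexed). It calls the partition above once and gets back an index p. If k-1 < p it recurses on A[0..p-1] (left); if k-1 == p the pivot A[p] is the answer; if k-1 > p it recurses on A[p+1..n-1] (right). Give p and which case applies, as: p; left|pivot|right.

pivot=-4, i=-1
j=0: -8≤-4, i=0, swap(0,0) ⇒ [-8, -9, 4, -3, -2, -7, 5, 2, -4]
j=1: -9≤-4, i=1, swap(1,1) ⇒ [-8, -9, 4, -3, -2, -7, 5, 2, -4]
j=2: 4>-4, skip
j=3: -3>-4, skip
j=4: -2>-4, skip
j=5: -7≤-4, i=2, swap(2,5) ⇒ [-8, -9, -7, -3, -2, 4, 5, 2, -4]
j=6: 5>-4, skip
j=7: 2>-4, skip
swap(3,8) ⇒ [-8, -9, -7, -4, -2, 4, 5, 2, -3]; return 3
p = 3; k-1 = 6 > 3 ⇒ right

3; right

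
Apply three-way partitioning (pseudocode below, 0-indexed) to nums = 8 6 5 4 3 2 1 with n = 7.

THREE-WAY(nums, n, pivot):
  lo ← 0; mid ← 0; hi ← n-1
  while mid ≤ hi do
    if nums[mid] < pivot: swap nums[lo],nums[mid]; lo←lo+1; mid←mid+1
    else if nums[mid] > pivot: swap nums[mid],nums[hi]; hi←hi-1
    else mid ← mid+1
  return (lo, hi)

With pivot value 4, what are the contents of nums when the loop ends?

pivot = 4; lo=0, mid=0, hi=6
nums[mid]=8>4: swap nums[0],nums[6]; hi=5 → 1 6 5 4 3 2 8
nums[mid]=1<4: swap nums[0],nums[0]; lo=1,mid=1 → 1 6 5 4 3 2 8
nums[mid]=6>4: swap nums[1],nums[5]; hi=4 → 1 2 5 4 3 6 8
nums[mid]=2<4: swap nums[1],nums[1]; lo=2,mid=2 → 1 2 5 4 3 6 8
nums[mid]=5>4: swap nums[2],nums[4]; hi=3 → 1 2 3 4 5 6 8
nums[mid]=3<4: swap nums[2],nums[2]; lo=3,mid=3 → 1 2 3 4 5 6 8
nums[mid]=4=4: mid=4
end: lo=3, hi=3; nums = 1 2 3 4 5 6 8

1 2 3 4 5 6 8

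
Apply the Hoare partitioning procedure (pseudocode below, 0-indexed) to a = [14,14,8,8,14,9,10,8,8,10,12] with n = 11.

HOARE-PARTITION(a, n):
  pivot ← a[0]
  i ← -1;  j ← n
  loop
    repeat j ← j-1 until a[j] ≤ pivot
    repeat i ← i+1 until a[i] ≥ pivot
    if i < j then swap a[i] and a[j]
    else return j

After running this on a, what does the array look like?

[12,10,8,8,8,9,10,8,14,14,14]

pivot = a[0] = 14; i = -1, j = 11
j→10 (a[10]=12≤14), i→0 (a[0]=14≥14); i<j, swap → [12,14,8,8,14,9,10,8,8,10,14]
j→9 (a[9]=10≤14), i→1 (a[1]=14≥14); i<j, swap → [12,10,8,8,14,9,10,8,8,14,14]
j→8 (a[8]=8≤14), i→4 (a[4]=14≥14); i<j, swap → [12,10,8,8,8,9,10,8,14,14,14]
j→7, i→8; i≥j, return j=7. a = [12,10,8,8,8,9,10,8,14,14,14]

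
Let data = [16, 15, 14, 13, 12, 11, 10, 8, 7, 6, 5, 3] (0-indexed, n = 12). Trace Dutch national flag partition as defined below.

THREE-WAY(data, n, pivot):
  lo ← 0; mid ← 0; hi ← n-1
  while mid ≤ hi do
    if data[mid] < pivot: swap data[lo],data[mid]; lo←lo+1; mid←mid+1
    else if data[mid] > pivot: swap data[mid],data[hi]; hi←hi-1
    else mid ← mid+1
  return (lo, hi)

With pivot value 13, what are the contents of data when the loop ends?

[3, 5, 6, 12, 11, 10, 8, 7, 13, 14, 15, 16]

pivot = 13; lo=0, mid=0, hi=11
data[mid]=16>13: swap data[0],data[11]; hi=10 → [3, 15, 14, 13, 12, 11, 10, 8, 7, 6, 5, 16]
data[mid]=3<13: swap data[0],data[0]; lo=1,mid=1 → [3, 15, 14, 13, 12, 11, 10, 8, 7, 6, 5, 16]
data[mid]=15>13: swap data[1],data[10]; hi=9 → [3, 5, 14, 13, 12, 11, 10, 8, 7, 6, 15, 16]
data[mid]=5<13: swap data[1],data[1]; lo=2,mid=2 → [3, 5, 14, 13, 12, 11, 10, 8, 7, 6, 15, 16]
data[mid]=14>13: swap data[2],data[9]; hi=8 → [3, 5, 6, 13, 12, 11, 10, 8, 7, 14, 15, 16]
data[mid]=6<13: swap data[2],data[2]; lo=3,mid=3 → [3, 5, 6, 13, 12, 11, 10, 8, 7, 14, 15, 16]
data[mid]=13=13: mid=4
data[mid]=12<13: swap data[3],data[4]; lo=4,mid=5 → [3, 5, 6, 12, 13, 11, 10, 8, 7, 14, 15, 16]
data[mid]=11<13: swap data[4],data[5]; lo=5,mid=6 → [3, 5, 6, 12, 11, 13, 10, 8, 7, 14, 15, 16]
data[mid]=10<13: swap data[5],data[6]; lo=6,mid=7 → [3, 5, 6, 12, 11, 10, 13, 8, 7, 14, 15, 16]
data[mid]=8<13: swap data[6],data[7]; lo=7,mid=8 → [3, 5, 6, 12, 11, 10, 8, 13, 7, 14, 15, 16]
data[mid]=7<13: swap data[7],data[8]; lo=8,mid=9 → [3, 5, 6, 12, 11, 10, 8, 7, 13, 14, 15, 16]
end: lo=8, hi=8; data = [3, 5, 6, 12, 11, 10, 8, 7, 13, 14, 15, 16]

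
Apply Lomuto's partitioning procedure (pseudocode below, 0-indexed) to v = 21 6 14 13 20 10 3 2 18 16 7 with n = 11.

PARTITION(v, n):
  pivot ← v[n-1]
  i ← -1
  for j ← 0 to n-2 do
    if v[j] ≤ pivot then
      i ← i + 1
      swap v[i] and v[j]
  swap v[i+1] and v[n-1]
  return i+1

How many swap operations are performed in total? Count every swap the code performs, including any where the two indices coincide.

pivot = v[10] = 7; i = -1
j=0: v[0]=21 > 7 → no swap
j=1: v[1]=6 ≤ 7 → i=0, swap v[0],v[1] → 6 21 14 13 20 10 3 2 18 16 7
j=2: v[2]=14 > 7 → no swap
j=3: v[3]=13 > 7 → no swap
j=4: v[4]=20 > 7 → no swap
j=5: v[5]=10 > 7 → no swap
j=6: v[6]=3 ≤ 7 → i=1, swap v[1],v[6] → 6 3 14 13 20 10 21 2 18 16 7
j=7: v[7]=2 ≤ 7 → i=2, swap v[2],v[7] → 6 3 2 13 20 10 21 14 18 16 7
j=8: v[8]=18 > 7 → no swap
j=9: v[9]=16 > 7 → no swap
final swap v[3],v[10] → 6 3 2 7 20 10 21 14 18 16 13; return 3

4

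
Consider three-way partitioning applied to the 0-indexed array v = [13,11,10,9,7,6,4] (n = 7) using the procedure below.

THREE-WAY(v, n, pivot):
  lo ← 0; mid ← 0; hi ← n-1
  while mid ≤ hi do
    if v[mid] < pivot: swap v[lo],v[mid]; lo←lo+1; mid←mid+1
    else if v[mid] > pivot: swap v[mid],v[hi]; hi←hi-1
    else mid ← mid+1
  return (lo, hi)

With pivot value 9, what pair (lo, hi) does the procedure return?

(3, 3)

pivot = 9; lo=0, mid=0, hi=6
v[mid]=13>9: swap v[0],v[6]; hi=5 → [4,11,10,9,7,6,13]
v[mid]=4<9: swap v[0],v[0]; lo=1,mid=1 → [4,11,10,9,7,6,13]
v[mid]=11>9: swap v[1],v[5]; hi=4 → [4,6,10,9,7,11,13]
v[mid]=6<9: swap v[1],v[1]; lo=2,mid=2 → [4,6,10,9,7,11,13]
v[mid]=10>9: swap v[2],v[4]; hi=3 → [4,6,7,9,10,11,13]
v[mid]=7<9: swap v[2],v[2]; lo=3,mid=3 → [4,6,7,9,10,11,13]
v[mid]=9=9: mid=4
end: lo=3, hi=3; v = [4,6,7,9,10,11,13]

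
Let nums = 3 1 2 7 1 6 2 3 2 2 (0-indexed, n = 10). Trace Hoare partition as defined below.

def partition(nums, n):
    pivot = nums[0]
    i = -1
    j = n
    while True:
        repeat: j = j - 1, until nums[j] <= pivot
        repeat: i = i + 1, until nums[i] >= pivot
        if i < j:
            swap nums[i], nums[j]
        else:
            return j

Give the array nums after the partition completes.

pivot = nums[0] = 3; i = -1, j = 10
j→9 (nums[9]=2≤3), i→0 (nums[0]=3≥3); i<j, swap → 2 1 2 7 1 6 2 3 2 3
j→8 (nums[8]=2≤3), i→3 (nums[3]=7≥3); i<j, swap → 2 1 2 2 1 6 2 3 7 3
j→7 (nums[7]=3≤3), i→5 (nums[5]=6≥3); i<j, swap → 2 1 2 2 1 3 2 6 7 3
j→6, i→7; i≥j, return j=6. nums = 2 1 2 2 1 3 2 6 7 3

2 1 2 2 1 3 2 6 7 3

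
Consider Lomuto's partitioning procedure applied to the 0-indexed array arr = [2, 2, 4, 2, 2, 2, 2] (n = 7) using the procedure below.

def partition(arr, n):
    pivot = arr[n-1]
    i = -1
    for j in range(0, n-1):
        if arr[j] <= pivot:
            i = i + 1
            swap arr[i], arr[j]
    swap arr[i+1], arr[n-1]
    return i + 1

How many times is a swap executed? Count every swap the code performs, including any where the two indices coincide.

pivot = arr[6] = 2; i = -1
j=0: arr[0]=2 ≤ 2 → i=0, swap arr[0],arr[0] (no change) → [2, 2, 4, 2, 2, 2, 2]
j=1: arr[1]=2 ≤ 2 → i=1, swap arr[1],arr[1] (no change) → [2, 2, 4, 2, 2, 2, 2]
j=2: arr[2]=4 > 2 → no swap
j=3: arr[3]=2 ≤ 2 → i=2, swap arr[2],arr[3] → [2, 2, 2, 4, 2, 2, 2]
j=4: arr[4]=2 ≤ 2 → i=3, swap arr[3],arr[4] → [2, 2, 2, 2, 4, 2, 2]
j=5: arr[5]=2 ≤ 2 → i=4, swap arr[4],arr[5] → [2, 2, 2, 2, 2, 4, 2]
final swap arr[5],arr[6] → [2, 2, 2, 2, 2, 2, 4]; return 5

6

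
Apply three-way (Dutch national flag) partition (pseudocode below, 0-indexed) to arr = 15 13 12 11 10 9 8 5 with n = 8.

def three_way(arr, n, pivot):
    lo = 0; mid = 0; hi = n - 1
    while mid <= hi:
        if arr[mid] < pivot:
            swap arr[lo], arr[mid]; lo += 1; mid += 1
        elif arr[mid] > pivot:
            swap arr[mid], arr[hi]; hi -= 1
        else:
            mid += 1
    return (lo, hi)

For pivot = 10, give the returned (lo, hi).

(3, 3)

pivot = 10; lo=0, mid=0, hi=7
arr[mid]=15>10: swap arr[0],arr[7]; hi=6 → 5 13 12 11 10 9 8 15
arr[mid]=5<10: swap arr[0],arr[0]; lo=1,mid=1 → 5 13 12 11 10 9 8 15
arr[mid]=13>10: swap arr[1],arr[6]; hi=5 → 5 8 12 11 10 9 13 15
arr[mid]=8<10: swap arr[1],arr[1]; lo=2,mid=2 → 5 8 12 11 10 9 13 15
arr[mid]=12>10: swap arr[2],arr[5]; hi=4 → 5 8 9 11 10 12 13 15
arr[mid]=9<10: swap arr[2],arr[2]; lo=3,mid=3 → 5 8 9 11 10 12 13 15
arr[mid]=11>10: swap arr[3],arr[4]; hi=3 → 5 8 9 10 11 12 13 15
arr[mid]=10=10: mid=4
end: lo=3, hi=3; arr = 5 8 9 10 11 12 13 15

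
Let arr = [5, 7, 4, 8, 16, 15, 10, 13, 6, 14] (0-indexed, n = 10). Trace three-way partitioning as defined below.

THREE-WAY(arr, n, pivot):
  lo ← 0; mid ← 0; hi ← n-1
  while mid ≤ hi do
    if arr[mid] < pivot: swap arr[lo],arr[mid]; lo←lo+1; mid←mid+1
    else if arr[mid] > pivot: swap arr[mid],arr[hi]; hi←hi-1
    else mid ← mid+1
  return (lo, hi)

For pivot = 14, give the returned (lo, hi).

pivot = 14; lo=0, mid=0, hi=9
arr[mid]=5<14: swap arr[0],arr[0]; lo=1,mid=1 → [5, 7, 4, 8, 16, 15, 10, 13, 6, 14]
arr[mid]=7<14: swap arr[1],arr[1]; lo=2,mid=2 → [5, 7, 4, 8, 16, 15, 10, 13, 6, 14]
arr[mid]=4<14: swap arr[2],arr[2]; lo=3,mid=3 → [5, 7, 4, 8, 16, 15, 10, 13, 6, 14]
arr[mid]=8<14: swap arr[3],arr[3]; lo=4,mid=4 → [5, 7, 4, 8, 16, 15, 10, 13, 6, 14]
arr[mid]=16>14: swap arr[4],arr[9]; hi=8 → [5, 7, 4, 8, 14, 15, 10, 13, 6, 16]
arr[mid]=14=14: mid=5
arr[mid]=15>14: swap arr[5],arr[8]; hi=7 → [5, 7, 4, 8, 14, 6, 10, 13, 15, 16]
arr[mid]=6<14: swap arr[4],arr[5]; lo=5,mid=6 → [5, 7, 4, 8, 6, 14, 10, 13, 15, 16]
arr[mid]=10<14: swap arr[5],arr[6]; lo=6,mid=7 → [5, 7, 4, 8, 6, 10, 14, 13, 15, 16]
arr[mid]=13<14: swap arr[6],arr[7]; lo=7,mid=8 → [5, 7, 4, 8, 6, 10, 13, 14, 15, 16]
end: lo=7, hi=7; arr = [5, 7, 4, 8, 6, 10, 13, 14, 15, 16]

(7, 7)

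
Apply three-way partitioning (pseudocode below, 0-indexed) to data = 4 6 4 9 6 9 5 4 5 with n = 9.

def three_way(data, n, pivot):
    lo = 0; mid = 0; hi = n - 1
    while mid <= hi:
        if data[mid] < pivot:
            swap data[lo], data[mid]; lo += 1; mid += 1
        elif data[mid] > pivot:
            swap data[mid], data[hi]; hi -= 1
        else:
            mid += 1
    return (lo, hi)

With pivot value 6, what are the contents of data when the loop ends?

pivot = 6; lo=0, mid=0, hi=8
data[mid]=4<6: swap data[0],data[0]; lo=1,mid=1 → 4 6 4 9 6 9 5 4 5
data[mid]=6=6: mid=2
data[mid]=4<6: swap data[1],data[2]; lo=2,mid=3 → 4 4 6 9 6 9 5 4 5
data[mid]=9>6: swap data[3],data[8]; hi=7 → 4 4 6 5 6 9 5 4 9
data[mid]=5<6: swap data[2],data[3]; lo=3,mid=4 → 4 4 5 6 6 9 5 4 9
data[mid]=6=6: mid=5
data[mid]=9>6: swap data[5],data[7]; hi=6 → 4 4 5 6 6 4 5 9 9
data[mid]=4<6: swap data[3],data[5]; lo=4,mid=6 → 4 4 5 4 6 6 5 9 9
data[mid]=5<6: swap data[4],data[6]; lo=5,mid=7 → 4 4 5 4 5 6 6 9 9
end: lo=5, hi=6; data = 4 4 5 4 5 6 6 9 9

4 4 5 4 5 6 6 9 9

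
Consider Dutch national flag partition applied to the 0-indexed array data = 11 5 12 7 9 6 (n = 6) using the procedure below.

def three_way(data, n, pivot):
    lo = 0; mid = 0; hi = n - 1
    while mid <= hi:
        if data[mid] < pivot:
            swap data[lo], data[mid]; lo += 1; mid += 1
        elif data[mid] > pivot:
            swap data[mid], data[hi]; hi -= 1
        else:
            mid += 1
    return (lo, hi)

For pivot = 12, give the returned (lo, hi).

(5, 5)

lo=0 mid=0 hi=5
11<12: swap(0,0), lo=1 mid=1 ⇒ 11 5 12 7 9 6
5<12: swap(1,1), lo=2 mid=2 ⇒ 11 5 12 7 9 6
12=12: mid=3
7<12: swap(2,3), lo=3 mid=4 ⇒ 11 5 7 12 9 6
9<12: swap(3,4), lo=4 mid=5 ⇒ 11 5 7 9 12 6
6<12: swap(4,5), lo=5 mid=6 ⇒ 11 5 7 9 6 12
done. lo=5 hi=5; data=11 5 7 9 6 12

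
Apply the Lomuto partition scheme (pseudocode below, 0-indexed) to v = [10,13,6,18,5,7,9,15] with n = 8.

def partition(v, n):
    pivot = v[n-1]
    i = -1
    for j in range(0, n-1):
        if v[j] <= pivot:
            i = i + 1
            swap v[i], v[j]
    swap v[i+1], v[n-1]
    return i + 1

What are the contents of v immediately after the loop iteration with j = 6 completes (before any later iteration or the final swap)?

pivot=15, i=-1
j=0: 10≤15, i=0, swap(0,0) ⇒ [10,13,6,18,5,7,9,15]
j=1: 13≤15, i=1, swap(1,1) ⇒ [10,13,6,18,5,7,9,15]
j=2: 6≤15, i=2, swap(2,2) ⇒ [10,13,6,18,5,7,9,15]
j=3: 18>15, skip
j=4: 5≤15, i=3, swap(3,4) ⇒ [10,13,6,5,18,7,9,15]
j=5: 7≤15, i=4, swap(4,5) ⇒ [10,13,6,5,7,18,9,15]
j=6: 9≤15, i=5, swap(5,6) ⇒ [10,13,6,5,7,9,18,15]
(after j=6) v = [10,13,6,5,7,9,18,15]

[10,13,6,5,7,9,18,15]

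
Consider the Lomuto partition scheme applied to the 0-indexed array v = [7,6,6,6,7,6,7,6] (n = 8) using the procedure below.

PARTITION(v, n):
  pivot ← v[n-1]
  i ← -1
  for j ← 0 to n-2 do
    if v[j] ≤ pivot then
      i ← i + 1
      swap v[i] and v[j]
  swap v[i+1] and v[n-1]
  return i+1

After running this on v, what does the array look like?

pivot=6, i=-1
j=0: 7>6, skip
j=1: 6≤6, i=0, swap(0,1) ⇒ [6,7,6,6,7,6,7,6]
j=2: 6≤6, i=1, swap(1,2) ⇒ [6,6,7,6,7,6,7,6]
j=3: 6≤6, i=2, swap(2,3) ⇒ [6,6,6,7,7,6,7,6]
j=4: 7>6, skip
j=5: 6≤6, i=3, swap(3,5) ⇒ [6,6,6,6,7,7,7,6]
j=6: 7>6, skip
swap(4,7) ⇒ [6,6,6,6,6,7,7,7]; return 4

[6,6,6,6,6,7,7,7]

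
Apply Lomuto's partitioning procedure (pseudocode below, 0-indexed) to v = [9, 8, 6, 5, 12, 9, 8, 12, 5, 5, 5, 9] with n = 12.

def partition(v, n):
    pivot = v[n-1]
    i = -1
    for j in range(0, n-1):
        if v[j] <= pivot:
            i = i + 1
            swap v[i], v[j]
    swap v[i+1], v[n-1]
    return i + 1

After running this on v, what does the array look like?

pivot = v[11] = 9; i = -1
j=0: v[0]=9 ≤ 9 → i=0, swap v[0],v[0] (no change) → [9, 8, 6, 5, 12, 9, 8, 12, 5, 5, 5, 9]
j=1: v[1]=8 ≤ 9 → i=1, swap v[1],v[1] (no change) → [9, 8, 6, 5, 12, 9, 8, 12, 5, 5, 5, 9]
j=2: v[2]=6 ≤ 9 → i=2, swap v[2],v[2] (no change) → [9, 8, 6, 5, 12, 9, 8, 12, 5, 5, 5, 9]
j=3: v[3]=5 ≤ 9 → i=3, swap v[3],v[3] (no change) → [9, 8, 6, 5, 12, 9, 8, 12, 5, 5, 5, 9]
j=4: v[4]=12 > 9 → no swap
j=5: v[5]=9 ≤ 9 → i=4, swap v[4],v[5] → [9, 8, 6, 5, 9, 12, 8, 12, 5, 5, 5, 9]
j=6: v[6]=8 ≤ 9 → i=5, swap v[5],v[6] → [9, 8, 6, 5, 9, 8, 12, 12, 5, 5, 5, 9]
j=7: v[7]=12 > 9 → no swap
j=8: v[8]=5 ≤ 9 → i=6, swap v[6],v[8] → [9, 8, 6, 5, 9, 8, 5, 12, 12, 5, 5, 9]
j=9: v[9]=5 ≤ 9 → i=7, swap v[7],v[9] → [9, 8, 6, 5, 9, 8, 5, 5, 12, 12, 5, 9]
j=10: v[10]=5 ≤ 9 → i=8, swap v[8],v[10] → [9, 8, 6, 5, 9, 8, 5, 5, 5, 12, 12, 9]
final swap v[9],v[11] → [9, 8, 6, 5, 9, 8, 5, 5, 5, 9, 12, 12]; return 9

[9, 8, 6, 5, 9, 8, 5, 5, 5, 9, 12, 12]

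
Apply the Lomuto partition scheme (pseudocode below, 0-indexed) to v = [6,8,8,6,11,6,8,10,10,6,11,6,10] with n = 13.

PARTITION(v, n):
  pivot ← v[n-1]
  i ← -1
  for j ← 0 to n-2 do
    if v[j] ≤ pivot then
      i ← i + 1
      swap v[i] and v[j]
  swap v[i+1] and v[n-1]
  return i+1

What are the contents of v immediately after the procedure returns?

pivot=10, i=-1
j=0: 6≤10, i=0, swap(0,0) ⇒ [6,8,8,6,11,6,8,10,10,6,11,6,10]
j=1: 8≤10, i=1, swap(1,1) ⇒ [6,8,8,6,11,6,8,10,10,6,11,6,10]
j=2: 8≤10, i=2, swap(2,2) ⇒ [6,8,8,6,11,6,8,10,10,6,11,6,10]
j=3: 6≤10, i=3, swap(3,3) ⇒ [6,8,8,6,11,6,8,10,10,6,11,6,10]
j=4: 11>10, skip
j=5: 6≤10, i=4, swap(4,5) ⇒ [6,8,8,6,6,11,8,10,10,6,11,6,10]
j=6: 8≤10, i=5, swap(5,6) ⇒ [6,8,8,6,6,8,11,10,10,6,11,6,10]
j=7: 10≤10, i=6, swap(6,7) ⇒ [6,8,8,6,6,8,10,11,10,6,11,6,10]
j=8: 10≤10, i=7, swap(7,8) ⇒ [6,8,8,6,6,8,10,10,11,6,11,6,10]
j=9: 6≤10, i=8, swap(8,9) ⇒ [6,8,8,6,6,8,10,10,6,11,11,6,10]
j=10: 11>10, skip
j=11: 6≤10, i=9, swap(9,11) ⇒ [6,8,8,6,6,8,10,10,6,6,11,11,10]
swap(10,12) ⇒ [6,8,8,6,6,8,10,10,6,6,10,11,11]; return 10

[6,8,8,6,6,8,10,10,6,6,10,11,11]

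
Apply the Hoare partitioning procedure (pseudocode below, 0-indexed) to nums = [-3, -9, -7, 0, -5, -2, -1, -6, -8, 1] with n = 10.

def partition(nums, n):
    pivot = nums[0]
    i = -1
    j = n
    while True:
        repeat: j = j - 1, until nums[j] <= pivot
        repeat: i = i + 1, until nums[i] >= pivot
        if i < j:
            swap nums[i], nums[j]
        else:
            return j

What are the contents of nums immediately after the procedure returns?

pivot = nums[0] = -3; i = -1, j = 10
j→8 (nums[8]=-8≤-3), i→0 (nums[0]=-3≥-3); i<j, swap → [-8, -9, -7, 0, -5, -2, -1, -6, -3, 1]
j→7 (nums[7]=-6≤-3), i→3 (nums[3]=0≥-3); i<j, swap → [-8, -9, -7, -6, -5, -2, -1, 0, -3, 1]
j→4, i→5; i≥j, return j=4. nums = [-8, -9, -7, -6, -5, -2, -1, 0, -3, 1]

[-8, -9, -7, -6, -5, -2, -1, 0, -3, 1]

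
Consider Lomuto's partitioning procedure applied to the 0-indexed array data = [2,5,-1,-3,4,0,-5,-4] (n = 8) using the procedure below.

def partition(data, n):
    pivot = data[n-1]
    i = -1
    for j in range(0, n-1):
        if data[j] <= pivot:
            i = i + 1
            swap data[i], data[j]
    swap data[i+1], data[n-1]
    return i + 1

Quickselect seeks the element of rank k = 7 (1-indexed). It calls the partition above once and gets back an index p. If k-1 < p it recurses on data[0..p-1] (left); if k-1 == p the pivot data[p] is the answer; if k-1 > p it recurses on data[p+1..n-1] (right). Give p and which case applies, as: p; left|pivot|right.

pivot=-4, i=-1
j=0: 2>-4, skip
j=1: 5>-4, skip
j=2: -1>-4, skip
j=3: -3>-4, skip
j=4: 4>-4, skip
j=5: 0>-4, skip
j=6: -5≤-4, i=0, swap(0,6) ⇒ [-5,5,-1,-3,4,0,2,-4]
swap(1,7) ⇒ [-5,-4,-1,-3,4,0,2,5]; return 1
p = 1; k-1 = 6 > 1 ⇒ right

1; right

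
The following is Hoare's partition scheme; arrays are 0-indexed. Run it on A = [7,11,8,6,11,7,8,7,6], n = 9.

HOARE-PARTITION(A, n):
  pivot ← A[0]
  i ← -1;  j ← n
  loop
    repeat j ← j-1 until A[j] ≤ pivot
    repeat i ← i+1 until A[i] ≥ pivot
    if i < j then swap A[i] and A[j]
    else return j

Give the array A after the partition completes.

[6,7,7,6,11,8,8,11,7]

pivot=7
j stops at 8 (6), i stops at 0 (7); swap ⇒ [6,11,8,6,11,7,8,7,7]
j stops at 7 (7), i stops at 1 (11); swap ⇒ [6,7,8,6,11,7,8,11,7]
j stops at 5 (7), i stops at 2 (8); swap ⇒ [6,7,7,6,11,8,8,11,7]
j stops at 3, i stops at 4; i≥j ⇒ return 3. A=[6,7,7,6,11,8,8,11,7]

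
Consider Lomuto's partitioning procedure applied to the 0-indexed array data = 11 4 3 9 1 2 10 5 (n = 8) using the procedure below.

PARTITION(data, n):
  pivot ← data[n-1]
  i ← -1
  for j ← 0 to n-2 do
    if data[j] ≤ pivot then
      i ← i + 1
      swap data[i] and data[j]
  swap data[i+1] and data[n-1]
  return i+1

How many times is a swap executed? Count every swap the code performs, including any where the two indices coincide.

5

pivot=5, i=-1
j=0: 11>5, skip
j=1: 4≤5, i=0, swap(0,1) ⇒ 4 11 3 9 1 2 10 5
j=2: 3≤5, i=1, swap(1,2) ⇒ 4 3 11 9 1 2 10 5
j=3: 9>5, skip
j=4: 1≤5, i=2, swap(2,4) ⇒ 4 3 1 9 11 2 10 5
j=5: 2≤5, i=3, swap(3,5) ⇒ 4 3 1 2 11 9 10 5
j=6: 10>5, skip
swap(4,7) ⇒ 4 3 1 2 5 9 10 11; return 4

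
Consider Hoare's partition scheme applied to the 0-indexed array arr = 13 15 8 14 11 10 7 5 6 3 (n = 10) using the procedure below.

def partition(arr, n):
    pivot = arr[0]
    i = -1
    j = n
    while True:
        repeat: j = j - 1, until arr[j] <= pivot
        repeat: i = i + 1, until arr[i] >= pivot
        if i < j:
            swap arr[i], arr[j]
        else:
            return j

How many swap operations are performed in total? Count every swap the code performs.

pivot = arr[0] = 13; i = -1, j = 10
j→9 (arr[9]=3≤13), i→0 (arr[0]=13≥13); i<j, swap → 3 15 8 14 11 10 7 5 6 13
j→8 (arr[8]=6≤13), i→1 (arr[1]=15≥13); i<j, swap → 3 6 8 14 11 10 7 5 15 13
j→7 (arr[7]=5≤13), i→3 (arr[3]=14≥13); i<j, swap → 3 6 8 5 11 10 7 14 15 13
j→6, i→7; i≥j, return j=6. arr = 3 6 8 5 11 10 7 14 15 13

3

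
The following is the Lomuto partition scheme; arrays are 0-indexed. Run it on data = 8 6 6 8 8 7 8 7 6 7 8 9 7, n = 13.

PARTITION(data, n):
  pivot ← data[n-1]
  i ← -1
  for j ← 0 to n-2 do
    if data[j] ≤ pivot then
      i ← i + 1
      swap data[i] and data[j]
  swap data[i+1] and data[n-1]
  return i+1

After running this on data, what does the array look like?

pivot = data[12] = 7; i = -1
j=0: data[0]=8 > 7 → no swap
j=1: data[1]=6 ≤ 7 → i=0, swap data[0],data[1] → 6 8 6 8 8 7 8 7 6 7 8 9 7
j=2: data[2]=6 ≤ 7 → i=1, swap data[1],data[2] → 6 6 8 8 8 7 8 7 6 7 8 9 7
j=3: data[3]=8 > 7 → no swap
j=4: data[4]=8 > 7 → no swap
j=5: data[5]=7 ≤ 7 → i=2, swap data[2],data[5] → 6 6 7 8 8 8 8 7 6 7 8 9 7
j=6: data[6]=8 > 7 → no swap
j=7: data[7]=7 ≤ 7 → i=3, swap data[3],data[7] → 6 6 7 7 8 8 8 8 6 7 8 9 7
j=8: data[8]=6 ≤ 7 → i=4, swap data[4],data[8] → 6 6 7 7 6 8 8 8 8 7 8 9 7
j=9: data[9]=7 ≤ 7 → i=5, swap data[5],data[9] → 6 6 7 7 6 7 8 8 8 8 8 9 7
j=10: data[10]=8 > 7 → no swap
j=11: data[11]=9 > 7 → no swap
final swap data[6],data[12] → 6 6 7 7 6 7 7 8 8 8 8 9 8; return 6

6 6 7 7 6 7 7 8 8 8 8 9 8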